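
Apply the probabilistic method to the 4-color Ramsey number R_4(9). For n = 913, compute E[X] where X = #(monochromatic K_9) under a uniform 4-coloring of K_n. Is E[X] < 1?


E[X] = C(913, 9) · 4^{1 − 36} = 1167605542753639808390 · 4^{−35} = 1167605542753639808390/1180591620717411303424.
As a reduced fraction: E[X] = 583802771376819904195/590295810358705651712 ≈ 0.989000.
Is E[X] < 1? YES.
Since E[X] < 1, there exists a 4-coloring of K_{913} with no monochromatic K_9; hence R_4(9) > 913.

E[X] = 583802771376819904195/590295810358705651712 ≈ 0.989000; E[X] < 1, so R_4(9) > 913.


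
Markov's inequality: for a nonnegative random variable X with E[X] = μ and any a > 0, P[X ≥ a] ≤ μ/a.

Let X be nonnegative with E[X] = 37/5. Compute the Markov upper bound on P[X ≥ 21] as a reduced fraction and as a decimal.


μ = E[X] = 37/5, a = 21.
Markov: P[X ≥ 21] ≤ μ/a = (37/5)/21 = 37/105.
Numerically: ≈ 0.352.
(Since a = 21 > μ = 7.400, the bound 37/105 is < 1 and informative.)

P[X ≥ 21] ≤ 37/105 ≈ 0.352.


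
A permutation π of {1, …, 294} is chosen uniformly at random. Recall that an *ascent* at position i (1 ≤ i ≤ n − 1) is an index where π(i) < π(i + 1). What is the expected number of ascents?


Write X = Σ X_I over i = 1, …, 293, with X_I the indicator of one ascent.
There are 293 indicators.
For each fixed i, the pair (π(i), π(i+1)) is a uniformly random ordered pair of distinct values from {1, …, 294}; by symmetry P[π(i) < π(i+1)] = 1/2.
By linearity: E[X] = 293 · (1/2) = (294 − 1) · (1/2) = 293/2 ≈ 146.500000.

E[X] = 293/2 = 146.500000.


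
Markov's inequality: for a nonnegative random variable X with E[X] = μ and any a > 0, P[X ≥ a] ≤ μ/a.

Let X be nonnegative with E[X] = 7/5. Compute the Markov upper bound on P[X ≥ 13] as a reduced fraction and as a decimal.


μ = E[X] = 7/5, a = 13.
Markov: P[X ≥ 13] ≤ μ/a = (7/5)/13 = 7/65.
Numerically: ≈ 0.1077.
(Since a = 13 > μ = 1.4000, the bound 7/65 is < 1 and informative.)

P[X ≥ 13] ≤ 7/65 ≈ 0.1077.


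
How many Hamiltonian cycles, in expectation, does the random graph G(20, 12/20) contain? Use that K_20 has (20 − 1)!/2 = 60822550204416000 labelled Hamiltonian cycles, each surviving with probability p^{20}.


K_20 has (20 − 1)!/2 = 60822550204416000 labelled Hamiltonian cycles.
For each such Hamiltonian cycle H, let X_H = 1 if all 20 edges of H are present in G. Then P[X_H = 1] = p^{20} = (3/5)^{20} = 3486784401/95367431640625.
Summing the indicators: E[X] = Σ_H E[X_H] = 60822550204416000 · p^{20} = 60822550204416000 · 3486784401/95367431640625 = 1696600954254376560918528/762939453125.
Numerically: E[X] ≈ 2.2238e+12.

E[X] = 60822550204416000 · (3/5)^{20} = 1696600954254376560918528/762939453125 ≈ 2.2238e+12.


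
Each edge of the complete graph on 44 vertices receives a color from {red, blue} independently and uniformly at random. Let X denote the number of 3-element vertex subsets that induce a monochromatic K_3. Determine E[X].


Let X = Σ_S X_S over the C(44, 3) = 13244 subsets S of size 3, where X_S = 1 if the K_3 on S is monochromatic.
For a fixed S, the K_3 on S has C(3, 2) = 3 edges. P[all 3 edges red] = (1/2)^3, and likewise for blue, so P[monochromatic] = 2·(1/2)^3 = 2^{1 − 3} = 1/4.
Summing: E[X] = C(44, 3) · 2^{1 − 3} = 13244 · 1/4 = 3311.
Numerically: E[X] ≈ 3311.0000.

E[X] = C(44,3)·2^(1−C(3,2)) = 3311 ≈ 3311.0000.


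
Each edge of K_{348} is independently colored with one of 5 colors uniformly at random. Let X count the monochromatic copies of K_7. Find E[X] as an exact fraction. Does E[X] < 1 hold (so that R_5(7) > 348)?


E[X] = C(348, 7) · 5^{1 − 21} = 115412286408552 · 5^{−20} = 115412286408552/95367431640625.
As a reduced fraction: E[X] = 115412286408552/95367431640625 ≈ 1.21019.
Is E[X] < 1? NO.
Since E[X] ≥ 1, the first-moment bound is inconclusive at n = 348; it does NOT by itself certify R_5(7) > 348.

E[X] = 115412286408552/95367431640625 ≈ 1.21019; E[X] ≥ 1; first-moment method inconclusive here.


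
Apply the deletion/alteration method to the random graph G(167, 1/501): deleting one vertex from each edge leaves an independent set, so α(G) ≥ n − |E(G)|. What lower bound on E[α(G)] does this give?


E[|E(G)|] = C(167, 2)·p = 13861 · (1/501) = 83/3.
E[α(G)] ≥ n − E[|E(G)|] = 167 − 83/3 = 418/3.
Numerically: ≈ 139.33333.
(This is only a lower bound; the true E[α(G)] may be larger.)

E[α(G)] ≥ 418/3 ≈ 139.33333.


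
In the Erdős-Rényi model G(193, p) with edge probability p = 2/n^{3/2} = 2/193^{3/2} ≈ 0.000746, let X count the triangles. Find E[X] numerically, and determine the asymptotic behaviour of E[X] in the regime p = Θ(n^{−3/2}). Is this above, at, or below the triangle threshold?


Number of potential triangles: C(193, 3) = 1179616.
Each occurs with probability p³ ≈ (0.000746)³ ≈ 4.15032e-10.
By linearity: E[X] = C(193, 3)·p³ ≈ 1179616 · 4.15032e-10 ≈ 0.000.
Since α = 3/2 > 1, p = c/n^{3/2} = o(1/n) is below the triangle threshold p ~ 1/n. Asymptotically E[X] ~ (c³/6)·n^{3(1−α)} = (2³/6)·n^{-1.5} → 0, so by Markov's inequality G has no triangles w.h.p.

E[X] ≈ 0.000; in regime p = Θ(1/n^{3/2}) E[X] tends to 0 (below the triangle threshold p ~ 1/n).


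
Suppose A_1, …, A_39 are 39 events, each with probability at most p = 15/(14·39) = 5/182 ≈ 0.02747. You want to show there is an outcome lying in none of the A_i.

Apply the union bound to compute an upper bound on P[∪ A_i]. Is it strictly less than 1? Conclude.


Union bound: P[∪_{i=1}^{39} A_i] ≤ Σ_i P[A_i] ≤ 39·p = 39·(5/182) = 15/14.
Numerically: 15/14 ≈ 1.07143.
Is 15/14 < 1? NO.
Since the bound 15/14 is ≥ 1, the union bound is uninformative here; it does NOT by itself certify existence.

39·p = 15/14 ≈ 1.07143; existence NOT certified by the union bound.


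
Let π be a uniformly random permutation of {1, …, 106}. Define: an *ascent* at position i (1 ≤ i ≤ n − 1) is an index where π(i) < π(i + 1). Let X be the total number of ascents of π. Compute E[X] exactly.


Write X = Σ X_I over i = 1, …, 105, with X_I the indicator of one ascent.
There are 105 indicators.
For each fixed i, the pair (π(i), π(i+1)) is a uniformly random ordered pair of distinct values from {1, …, 106}; by symmetry P[π(i) < π(i+1)] = 1/2.
By linearity: E[X] = 105 · (1/2) = (106 − 1) · (1/2) = 105/2 ≈ 52.5000.

E[X] = 105/2 = 52.5000.


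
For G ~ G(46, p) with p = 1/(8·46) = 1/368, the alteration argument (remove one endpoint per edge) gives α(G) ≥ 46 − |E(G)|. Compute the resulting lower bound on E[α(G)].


E[|E(G)|] = C(46, 2)·p = 1035 · (1/368) = 45/16.
E[α(G)] ≥ n − E[|E(G)|] = 46 − 45/16 = 691/16.
Numerically: ≈ 43.18750.
(This is only a lower bound; the true E[α(G)] may be larger.)

E[α(G)] ≥ 691/16 ≈ 43.18750.


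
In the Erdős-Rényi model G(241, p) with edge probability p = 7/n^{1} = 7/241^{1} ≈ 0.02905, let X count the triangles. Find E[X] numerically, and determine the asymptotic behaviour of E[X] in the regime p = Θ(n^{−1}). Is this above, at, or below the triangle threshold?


Number of potential triangles: C(241, 3) = 2303960.
Each occurs with probability p³ ≈ (0.02905)³ ≈ 2.450434e-05.
By linearity: E[X] = C(241, 3)·p³ ≈ 2303960 · 2.450434e-05 ≈ 56.4570.
Here α = 1, so p = 7/n is exactly at the triangle threshold p ~ 1/n. Asymptotically E[X] → c³/6 = 7³/6 = 343/6 ≈ 57.1667, a bounded constant. In this regime the triangle count is asymptotically Poisson(c³/6).

E[X] ≈ 56.4570; in regime p = Θ(1/n^{1}) E[X] stays bounded (at the triangle threshold p ~ 1/n).


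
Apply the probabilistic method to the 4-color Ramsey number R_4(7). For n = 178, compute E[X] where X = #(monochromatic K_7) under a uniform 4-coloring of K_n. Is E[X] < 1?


E[X] = C(178, 7) · 4^{1 − 21} = 996867063280 · 4^{−20} = 996867063280/1099511627776.
As a reduced fraction: E[X] = 62304191455/68719476736 ≈ 0.907.
Is E[X] < 1? YES.
Since E[X] < 1, there exists a 4-coloring of K_{178} with no monochromatic K_7; hence R_4(7) > 178.

E[X] = 62304191455/68719476736 ≈ 0.907; E[X] < 1, so R_4(7) > 178.


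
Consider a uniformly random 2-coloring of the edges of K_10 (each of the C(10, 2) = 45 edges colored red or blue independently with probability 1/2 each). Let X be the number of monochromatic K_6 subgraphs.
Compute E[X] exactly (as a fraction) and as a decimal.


Let X = Σ_S X_S over the C(10, 6) = 210 subsets S of size 6, where X_S = 1 if the K_6 on S is monochromatic.
For a fixed S, the K_6 on S has C(6, 2) = 15 edges. P[all 15 edges red] = (1/2)^15, and likewise for blue, so P[monochromatic] = 2·(1/2)^15 = 2^{1 − 15} = 1/16384.
By linearity: E[X] = C(10, 6) · 2^{1 − 15} = 210 · 1/16384 = 105/8192.
Numerically: E[X] ≈ 0.012817.

E[X] = C(10,6)·2^(1−C(6,2)) = 105/8192 ≈ 0.012817.


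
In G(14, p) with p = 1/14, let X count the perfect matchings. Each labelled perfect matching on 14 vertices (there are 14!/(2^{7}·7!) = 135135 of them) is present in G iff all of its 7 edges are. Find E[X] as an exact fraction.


K_14 has 14!/(2^{7}·7!) = 135135 labelled perfect matchings.
For each such perfect matching H, let X_H = 1 if all 7 edges of H are present in G. Then P[X_H = 1] = p^{7} = (1/14)^{7} = 1/105413504.
Summing the indicators: E[X] = Σ_H E[X_H] = 135135 · p^{7} = 135135 · 1/105413504 = 19305/15059072.
Numerically: E[X] ≈ 0.001282.

E[X] = 135135 · (1/14)^{7} = 19305/15059072 ≈ 0.001282.


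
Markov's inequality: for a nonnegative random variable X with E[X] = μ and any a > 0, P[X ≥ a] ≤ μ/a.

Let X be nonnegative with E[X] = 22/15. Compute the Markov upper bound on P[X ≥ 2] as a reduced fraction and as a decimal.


μ = E[X] = 22/15, a = 2.
Markov: P[X ≥ 2] ≤ μ/a = (22/15)/2 = 11/15.
Numerically: ≈ 0.733.
(Since a = 2 > μ = 1.467, the bound 11/15 is < 1 and informative.)

P[X ≥ 2] ≤ 11/15 ≈ 0.733.


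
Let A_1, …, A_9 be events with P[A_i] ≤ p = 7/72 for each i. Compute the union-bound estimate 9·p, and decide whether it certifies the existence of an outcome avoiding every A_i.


Union bound: P[∪_{i=1}^{9} A_i] ≤ Σ_i P[A_i] ≤ 9·p = 9·(7/72) = 7/8.
Numerically: 7/8 ≈ 0.87500.
Is 7/8 < 1? YES.
Since P[∪ A_i] ≤ 7/8 < 1, the complement has P[∩ A_i^c] ≥ 1 − 7/8 = 1/8 > 0, so some outcome avoids every A_i.

9·p = 7/8 ≈ 0.87500; existence CERTIFIED by the union bound.


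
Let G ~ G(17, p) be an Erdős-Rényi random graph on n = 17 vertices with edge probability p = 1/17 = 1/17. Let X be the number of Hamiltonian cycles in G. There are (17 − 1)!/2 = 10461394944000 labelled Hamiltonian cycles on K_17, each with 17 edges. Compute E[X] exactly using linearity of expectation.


K_17 has (17 − 1)!/2 = 10461394944000 labelled Hamiltonian cycles.
For each such Hamiltonian cycle H, let X_H = 1 if all 17 edges of H are present in G. Then P[X_H = 1] = p^{17} = (1/17)^{17} = 1/827240261886336764177.
By linearity: E[X] = Σ_H E[X_H] = 10461394944000 · p^{17} = 10461394944000 · 1/827240261886336764177 = 10461394944000/827240261886336764177.
Numerically: E[X] ≈ 1.26461e-08.

E[X] = 10461394944000 · (1/17)^{17} = 10461394944000/827240261886336764177 ≈ 1.26461e-08.


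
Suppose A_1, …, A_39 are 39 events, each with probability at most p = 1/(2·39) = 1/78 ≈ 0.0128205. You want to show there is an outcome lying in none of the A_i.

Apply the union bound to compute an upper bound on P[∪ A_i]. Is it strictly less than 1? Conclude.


Union bound: P[∪_{i=1}^{39} A_i] ≤ Σ_i P[A_i] ≤ 39·p = 39·(1/78) = 1/2.
Numerically: 1/2 ≈ 0.5000000.
Is 1/2 < 1? YES.
Since P[∪ A_i] ≤ 1/2 < 1, the complement has P[∩ A_i^c] ≥ 1 − 1/2 = 1/2 > 0, so some outcome avoids every A_i.

39·p = 1/2 ≈ 0.5000000; existence CERTIFIED by the union bound.


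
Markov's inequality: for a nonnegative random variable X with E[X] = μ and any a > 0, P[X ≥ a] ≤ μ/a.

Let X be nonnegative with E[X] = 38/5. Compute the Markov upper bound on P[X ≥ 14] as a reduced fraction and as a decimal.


μ = E[X] = 38/5, a = 14.
Markov: P[X ≥ 14] ≤ μ/a = (38/5)/14 = 19/35.
Numerically: ≈ 0.5429.
(Since a = 14 > μ = 7.6000, the bound 19/35 is < 1 and informative.)

P[X ≥ 14] ≤ 19/35 ≈ 0.5429.


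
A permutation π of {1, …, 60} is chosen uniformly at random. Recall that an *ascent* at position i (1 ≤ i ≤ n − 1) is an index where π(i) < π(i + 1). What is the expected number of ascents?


Write X = Σ X_I over i = 1, …, 59, with X_I the indicator of one ascent.
There are 59 indicators.
For each fixed i, the pair (π(i), π(i+1)) is a uniformly random ordered pair of distinct values from {1, …, 60}; by symmetry P[π(i) < π(i+1)] = 1/2.
By linearity: E[X] = 59 · (1/2) = (60 − 1) · (1/2) = 59/2 ≈ 29.500000.

E[X] = 59/2 = 29.500000.


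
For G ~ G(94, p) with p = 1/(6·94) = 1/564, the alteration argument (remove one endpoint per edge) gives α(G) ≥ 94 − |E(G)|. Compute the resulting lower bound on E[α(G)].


E[|E(G)|] = C(94, 2)·p = 4371 · (1/564) = 31/4.
E[α(G)] ≥ n − E[|E(G)|] = 94 − 31/4 = 345/4.
Numerically: ≈ 86.250.
(This is only a lower bound; the true E[α(G)] may be larger.)

E[α(G)] ≥ 345/4 ≈ 86.250.


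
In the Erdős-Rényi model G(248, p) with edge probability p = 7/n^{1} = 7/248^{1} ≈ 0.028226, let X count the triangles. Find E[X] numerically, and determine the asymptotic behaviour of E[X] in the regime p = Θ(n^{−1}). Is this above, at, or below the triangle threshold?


Number of potential triangles: C(248, 3) = 2511496.
Each occurs with probability p³ ≈ (0.028226)³ ≈ 2.2487391e-05.
By linearity: E[X] = C(248, 3)·p³ ≈ 2511496 · 2.2487391e-05 ≈ 56.47699.
Here α = 1, so p = 7/n is exactly at the triangle threshold p ~ 1/n. Asymptotically E[X] → c³/6 = 7³/6 = 343/6 ≈ 57.16667, a bounded constant. In this regime the triangle count is asymptotically Poisson(c³/6).

E[X] ≈ 56.47699; in regime p = Θ(1/n^{1}) E[X] stays bounded (at the triangle threshold p ~ 1/n).


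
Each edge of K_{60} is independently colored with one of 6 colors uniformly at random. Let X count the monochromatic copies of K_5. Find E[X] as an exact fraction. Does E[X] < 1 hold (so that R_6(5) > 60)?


E[X] = C(60, 5) · 6^{1 − 10} = 5461512 · 6^{−9} = 5461512/10077696.
As a reduced fraction: E[X] = 227563/419904 ≈ 0.542.
Is E[X] < 1? YES.
Since E[X] < 1, there exists a 6-coloring of K_{60} with no monochromatic K_5; hence R_6(5) > 60.

E[X] = 227563/419904 ≈ 0.542; E[X] < 1, so R_6(5) > 60.


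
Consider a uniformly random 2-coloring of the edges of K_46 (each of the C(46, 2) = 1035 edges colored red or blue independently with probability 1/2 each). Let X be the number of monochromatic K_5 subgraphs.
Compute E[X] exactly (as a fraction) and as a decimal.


Let X = Σ_S X_S over the C(46, 5) = 1370754 subsets S of size 5, where X_S = 1 if the K_5 on S is monochromatic.
For a fixed S, the K_5 on S has C(5, 2) = 10 edges. P[all 10 edges red] = (1/2)^10, and likewise for blue, so P[monochromatic] = 2·(1/2)^10 = 2^{1 − 10} = 1/512.
By linearity: E[X] = C(46, 5) · 2^{1 − 10} = 1370754 · 1/512 = 685377/256.
Numerically: E[X] ≈ 2677.254.

E[X] = C(46,5)·2^(1−C(5,2)) = 685377/256 ≈ 2677.254.


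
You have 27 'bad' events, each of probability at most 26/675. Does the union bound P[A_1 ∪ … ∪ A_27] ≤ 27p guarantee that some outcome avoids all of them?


Union bound: P[∪_{i=1}^{27} A_i] ≤ Σ_i P[A_i] ≤ 27·p = 27·(26/675) = 26/25.
Numerically: 26/25 ≈ 1.0400.
Is 26/25 < 1? NO.
Since the bound 26/25 is ≥ 1, the union bound is uninformative here; it does NOT by itself certify existence.

27·p = 26/25 ≈ 1.0400; existence NOT certified by the union bound.


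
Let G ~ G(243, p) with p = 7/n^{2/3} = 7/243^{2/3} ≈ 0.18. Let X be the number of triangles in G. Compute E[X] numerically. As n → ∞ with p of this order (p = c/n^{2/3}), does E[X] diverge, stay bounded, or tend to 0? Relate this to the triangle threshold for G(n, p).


Number of potential triangles: C(243, 3) = 2362041.
Each occurs with probability p³ ≈ (0.18)³ ≈ 5.80874e-03.
By linearity: E[X] = C(243, 3)·p³ ≈ 2362041 · 5.80874e-03 ≈ 13720.471.
Since α = 2/3 < 1, p = c/n^{2/3} ≫ 1/n is above the triangle threshold p ~ 1/n. Asymptotically E[X] ~ (c³/6)·n^{3(1−α)} = (7³/6)·n^{1} → ∞; triangles are abundant w.h.p.

E[X] ≈ 13720.471; in regime p = Θ(1/n^{2/3}) E[X] diverges (above the triangle threshold p ~ 1/n).


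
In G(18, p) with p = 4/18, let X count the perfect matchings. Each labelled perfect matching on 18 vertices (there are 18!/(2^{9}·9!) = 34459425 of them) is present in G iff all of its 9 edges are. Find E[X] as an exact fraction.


K_18 has 18!/(2^{9}·9!) = 34459425 labelled perfect matchings.
For each such perfect matching H, let X_H = 1 if all 9 edges of H are present in G. Then P[X_H = 1] = p^{9} = (2/9)^{9} = 512/387420489.
By linearity: E[X] = Σ_H E[X_H] = 34459425 · p^{9} = 34459425 · 512/387420489 = 217817600/4782969.
Numerically: E[X] ≈ 45.54.

E[X] = 34459425 · (2/9)^{9} = 217817600/4782969 ≈ 45.54.


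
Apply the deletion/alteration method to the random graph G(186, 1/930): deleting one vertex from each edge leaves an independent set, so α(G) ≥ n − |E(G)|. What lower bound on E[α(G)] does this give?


E[|E(G)|] = C(186, 2)·p = 17205 · (1/930) = 37/2.
E[α(G)] ≥ n − E[|E(G)|] = 186 − 37/2 = 335/2.
Numerically: ≈ 167.500000.
(This is only a lower bound; the true E[α(G)] may be larger.)

E[α(G)] ≥ 335/2 ≈ 167.500000.


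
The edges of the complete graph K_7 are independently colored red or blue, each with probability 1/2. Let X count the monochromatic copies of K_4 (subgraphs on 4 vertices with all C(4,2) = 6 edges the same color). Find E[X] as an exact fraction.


Let X = Σ_S X_S over the C(7, 4) = 35 subsets S of size 4, where X_S = 1 if the K_4 on S is monochromatic.
For a fixed S, the K_4 on S has C(4, 2) = 6 edges. P[all 6 edges red] = (1/2)^6, and likewise for blue, so P[monochromatic] = 2·(1/2)^6 = 2^{1 − 6} = 1/32.
By linearity: E[X] = C(7, 4) · 2^{1 − 6} = 35 · 1/32 = 35/32.
Numerically: E[X] ≈ 1.09375.

E[X] = C(7,4)·2^(1−C(4,2)) = 35/32 ≈ 1.09375.


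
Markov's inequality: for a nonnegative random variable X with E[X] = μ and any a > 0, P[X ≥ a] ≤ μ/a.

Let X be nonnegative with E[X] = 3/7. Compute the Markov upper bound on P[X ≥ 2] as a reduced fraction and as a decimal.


μ = E[X] = 3/7, a = 2.
Markov: P[X ≥ 2] ≤ μ/a = (3/7)/2 = 3/14.
Numerically: ≈ 0.214.
(Since a = 2 > μ = 0.429, the bound 3/14 is < 1 and informative.)

P[X ≥ 2] ≤ 3/14 ≈ 0.214.


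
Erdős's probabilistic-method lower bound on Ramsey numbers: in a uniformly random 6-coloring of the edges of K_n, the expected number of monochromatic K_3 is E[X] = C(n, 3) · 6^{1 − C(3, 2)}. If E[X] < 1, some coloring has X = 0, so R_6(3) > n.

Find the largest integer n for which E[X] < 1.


We need C(n, 3) · 6^{1 − 3} < 1, i.e. C(n, 3) < 6^{3 − 1} = 36.
Check values of n near the boundary:
  n = 6: C(6, 3) = 20; 20 < 36? YES
  n = 7: C(7, 3) = 35; 35 < 36? YES
  n = 8: C(8, 3) = 56; 56 < 36? NO
The largest n with C(n, 3) < 36 is n = 7 (where E[X] = 35/36 ≈ 0.9722222). Hence R_6(3) > 7, i.e. R_6(3) ≥ 8.

Largest n = 7; hence R_6(3) > 7.


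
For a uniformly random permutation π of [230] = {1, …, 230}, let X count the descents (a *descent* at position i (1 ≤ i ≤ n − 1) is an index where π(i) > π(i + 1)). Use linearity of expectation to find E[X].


Write X = Σ X_I over i = 1, …, 229, with X_I the indicator of one descent.
There are 229 indicators.
For each fixed i, the pair (π(i), π(i+1)) is a uniformly random ordered pair of distinct values from {1, …, 230}; by symmetry P[π(i) > π(i+1)] = 1/2.
By linearity: E[X] = 229 · (1/2) = (230 − 1) · (1/2) = 229/2 ≈ 114.5000.

E[X] = 229/2 = 114.5000.


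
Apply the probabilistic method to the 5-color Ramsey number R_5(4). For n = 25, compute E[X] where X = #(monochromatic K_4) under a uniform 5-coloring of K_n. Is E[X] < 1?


E[X] = C(25, 4) · 5^{1 − 6} = 12650 · 5^{−5} = 12650/3125.
As a reduced fraction: E[X] = 506/125 ≈ 4.0480.
Is E[X] < 1? NO.
Since E[X] ≥ 1, the first-moment bound is inconclusive at n = 25; it does NOT by itself certify R_5(4) > 25.

E[X] = 506/125 ≈ 4.0480; E[X] ≥ 1; first-moment method inconclusive here.


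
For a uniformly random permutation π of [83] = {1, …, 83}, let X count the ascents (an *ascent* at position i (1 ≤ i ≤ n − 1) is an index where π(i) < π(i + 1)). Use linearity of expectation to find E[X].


Write X = Σ X_I over i = 1, …, 82, with X_I the indicator of one ascent.
There are 82 indicators.
For each fixed i, the pair (π(i), π(i+1)) is a uniformly random ordered pair of distinct values from {1, …, 83}; by symmetry P[π(i) < π(i+1)] = 1/2.
By linearity: E[X] = 82 · (1/2) = (83 − 1) · (1/2) = 41 ≈ 41.000000.

E[X] = 41 = 41.000000.


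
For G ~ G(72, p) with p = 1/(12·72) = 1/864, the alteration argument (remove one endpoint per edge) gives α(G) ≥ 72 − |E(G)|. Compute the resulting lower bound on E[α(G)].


E[|E(G)|] = C(72, 2)·p = 2556 · (1/864) = 71/24.
E[α(G)] ≥ n − E[|E(G)|] = 72 − 71/24 = 1657/24.
Numerically: ≈ 69.042.
(This is only a lower bound; the true E[α(G)] may be larger.)

E[α(G)] ≥ 1657/24 ≈ 69.042.


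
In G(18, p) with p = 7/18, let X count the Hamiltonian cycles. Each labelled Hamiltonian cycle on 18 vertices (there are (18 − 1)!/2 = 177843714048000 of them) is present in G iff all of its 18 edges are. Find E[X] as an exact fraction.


K_18 has (18 − 1)!/2 = 177843714048000 labelled Hamiltonian cycles.
For each such Hamiltonian cycle H, let X_H = 1 if all 18 edges of H are present in G. Then P[X_H = 1] = p^{18} = (7/18)^{18} = 1628413597910449/39346408075296537575424.
By linearity: E[X] = Σ_H E[X_H] = 177843714048000 · p^{18} = 177843714048000 · 1628413597910449/39346408075296537575424 = 24246874921186846803875/3294258113514384.
Numerically: E[X] ≈ 7.36034e+06.

E[X] = 177843714048000 · (7/18)^{18} = 24246874921186846803875/3294258113514384 ≈ 7.36034e+06.


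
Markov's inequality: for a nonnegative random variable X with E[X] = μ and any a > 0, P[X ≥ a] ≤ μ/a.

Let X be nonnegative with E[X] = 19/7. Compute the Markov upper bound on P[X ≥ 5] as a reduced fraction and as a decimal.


μ = E[X] = 19/7, a = 5.
Markov: P[X ≥ 5] ≤ μ/a = (19/7)/5 = 19/35.
Numerically: ≈ 0.543.
(Since a = 5 > μ = 2.714, the bound 19/35 is < 1 and informative.)

P[X ≥ 5] ≤ 19/35 ≈ 0.543.


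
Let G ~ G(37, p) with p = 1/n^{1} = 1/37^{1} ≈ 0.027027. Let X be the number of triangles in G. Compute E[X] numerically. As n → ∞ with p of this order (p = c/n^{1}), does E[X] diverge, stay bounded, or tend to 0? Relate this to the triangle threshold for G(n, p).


Number of potential triangles: C(37, 3) = 7770.
Each occurs with probability p³ ≈ (0.027027)³ ≈ 1.97421673e-05.
By linearity: E[X] = C(37, 3)·p³ ≈ 7770 · 1.97421673e-05 ≈ 0.153397.
Here α = 1, so p = 1/n is exactly at the triangle threshold p ~ 1/n. Asymptotically E[X] → c³/6 = 1³/6 = 1/6 ≈ 0.166667, a bounded constant. In this regime the triangle count is asymptotically Poisson(c³/6).

E[X] ≈ 0.153397; in regime p = Θ(1/n^{1}) E[X] stays bounded (at the triangle threshold p ~ 1/n).


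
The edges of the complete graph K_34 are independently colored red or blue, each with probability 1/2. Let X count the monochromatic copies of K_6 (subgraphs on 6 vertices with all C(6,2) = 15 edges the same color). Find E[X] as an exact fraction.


Let X = Σ_S X_S over the C(34, 6) = 1344904 subsets S of size 6, where X_S = 1 if the K_6 on S is monochromatic.
For a fixed S, the K_6 on S has C(6, 2) = 15 edges. P[all 15 edges red] = (1/2)^15, and likewise for blue, so P[monochromatic] = 2·(1/2)^15 = 2^{1 − 15} = 1/16384.
By linearity of expectation: E[X] = C(34, 6) · 2^{1 − 15} = 1344904 · 1/16384 = 168113/2048.
Numerically: E[X] ≈ 82.086.

E[X] = C(34,6)·2^(1−C(6,2)) = 168113/2048 ≈ 82.086.


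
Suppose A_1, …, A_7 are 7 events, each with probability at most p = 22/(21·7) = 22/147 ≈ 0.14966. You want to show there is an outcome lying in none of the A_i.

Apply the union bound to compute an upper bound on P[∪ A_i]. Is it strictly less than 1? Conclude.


Union bound: P[∪_{i=1}^{7} A_i] ≤ Σ_i P[A_i] ≤ 7·p = 7·(22/147) = 22/21.
Numerically: 22/21 ≈ 1.04762.
Is 22/21 < 1? NO.
Since the bound 22/21 is ≥ 1, the union bound is uninformative here; it does NOT by itself certify existence.

7·p = 22/21 ≈ 1.04762; existence NOT certified by the union bound.


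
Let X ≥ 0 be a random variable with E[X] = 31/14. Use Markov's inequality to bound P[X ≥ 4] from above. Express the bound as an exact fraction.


μ = E[X] = 31/14, a = 4.
Markov: P[X ≥ 4] ≤ μ/a = (31/14)/4 = 31/56.
Numerically: ≈ 0.5536.
(Since a = 4 > μ = 2.2143, the bound 31/56 is < 1 and informative.)

P[X ≥ 4] ≤ 31/56 ≈ 0.5536.


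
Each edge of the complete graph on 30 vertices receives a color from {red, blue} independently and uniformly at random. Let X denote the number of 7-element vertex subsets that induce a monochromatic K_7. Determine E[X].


Let X = Σ_S X_S over the C(30, 7) = 2035800 subsets S of size 7, where X_S = 1 if the K_7 on S is monochromatic.
For a fixed S, the K_7 on S has C(7, 2) = 21 edges. P[all 21 edges red] = (1/2)^21, and likewise for blue, so P[monochromatic] = 2·(1/2)^21 = 2^{1 − 21} = 1/1048576.
By linearity: E[X] = C(30, 7) · 2^{1 − 21} = 2035800 · 1/1048576 = 254475/131072.
Numerically: E[X] ≈ 1.9415.

E[X] = C(30,7)·2^(1−C(7,2)) = 254475/131072 ≈ 1.9415.


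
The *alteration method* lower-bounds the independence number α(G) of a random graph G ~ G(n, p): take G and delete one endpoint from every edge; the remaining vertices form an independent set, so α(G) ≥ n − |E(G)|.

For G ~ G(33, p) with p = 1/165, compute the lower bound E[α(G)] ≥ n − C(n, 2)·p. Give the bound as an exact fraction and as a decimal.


E[|E(G)|] = C(33, 2)·p = 528 · (1/165) = 16/5.
E[α(G)] ≥ n − E[|E(G)|] = 33 − 16/5 = 149/5.
Numerically: ≈ 29.8000.
(This is only a lower bound; the true E[α(G)] may be larger.)

E[α(G)] ≥ 149/5 ≈ 29.8000.


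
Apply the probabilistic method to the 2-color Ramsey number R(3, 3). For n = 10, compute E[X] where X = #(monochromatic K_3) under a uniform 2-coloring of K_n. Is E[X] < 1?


E[X] = C(10, 3) · 2^{1 − 3} = 120 · 2^{−2} = 120/4.
As a reduced fraction: E[X] = 30 ≈ 30.0000.
Is E[X] < 1? NO.
Since E[X] ≥ 1, the first-moment bound is inconclusive at n = 10; it does NOT by itself certify R(3, 3) > 10.

E[X] = 30 ≈ 30.0000; E[X] ≥ 1; first-moment method inconclusive here.


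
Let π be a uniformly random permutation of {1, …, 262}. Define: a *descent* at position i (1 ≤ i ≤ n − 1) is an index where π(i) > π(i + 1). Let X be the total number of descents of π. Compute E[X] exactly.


Write X = Σ X_I over i = 1, …, 261, with X_I the indicator of one descent.
There are 261 indicators.
For each fixed i, the pair (π(i), π(i+1)) is a uniformly random ordered pair of distinct values from {1, …, 262}; by symmetry P[π(i) > π(i+1)] = 1/2.
By linearity: E[X] = 261 · (1/2) = (262 − 1) · (1/2) = 261/2 ≈ 130.500.

E[X] = 261/2 = 130.500.


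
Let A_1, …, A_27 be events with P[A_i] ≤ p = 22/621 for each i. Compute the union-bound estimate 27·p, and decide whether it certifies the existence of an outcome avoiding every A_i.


Union bound: P[∪_{i=1}^{27} A_i] ≤ Σ_i P[A_i] ≤ 27·p = 27·(22/621) = 22/23.
Numerically: 22/23 ≈ 0.9565217.
Is 22/23 < 1? YES.
Since P[∪ A_i] ≤ 22/23 < 1, the complement has P[∩ A_i^c] ≥ 1 − 22/23 = 1/23 > 0, so some outcome avoids every A_i.

27·p = 22/23 ≈ 0.9565217; existence CERTIFIED by the union bound.


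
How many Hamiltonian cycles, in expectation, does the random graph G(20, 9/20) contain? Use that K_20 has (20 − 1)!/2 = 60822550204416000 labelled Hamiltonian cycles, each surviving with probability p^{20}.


K_20 has (20 − 1)!/2 = 60822550204416000 labelled Hamiltonian cycles.
For each such Hamiltonian cycle H, let X_H = 1 if all 20 edges of H are present in G. Then P[X_H = 1] = p^{20} = (9/20)^{20} = 12157665459056928801/104857600000000000000000000.
By linearity of expectation: E[X] = Σ_H E[X_H] = 60822550204416000 · p^{20} = 60822550204416000 · 12157665459056928801/104857600000000000000000000 = 180532279724605553545860280221/25600000000000000000.
Numerically: E[X] ≈ 7.052e+09.

E[X] = 60822550204416000 · (9/20)^{20} = 180532279724605553545860280221/25600000000000000000 ≈ 7.052e+09.


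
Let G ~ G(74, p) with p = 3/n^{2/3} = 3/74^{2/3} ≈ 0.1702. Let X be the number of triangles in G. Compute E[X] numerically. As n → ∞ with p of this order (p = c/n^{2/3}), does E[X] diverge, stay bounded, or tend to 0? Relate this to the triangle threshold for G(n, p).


Number of potential triangles: C(74, 3) = 64824.
Each occurs with probability p³ ≈ (0.1702)³ ≈ 4.930606e-03.
By linearity: E[X] = C(74, 3)·p³ ≈ 64824 · 4.930606e-03 ≈ 319.6216.
Since α = 2/3 < 1, p = c/n^{2/3} ≫ 1/n is above the triangle threshold p ~ 1/n. Asymptotically E[X] ~ (c³/6)·n^{3(1−α)} = (3³/6)·n^{1} → ∞; triangles are abundant w.h.p.

E[X] ≈ 319.6216; in regime p = Θ(1/n^{2/3}) E[X] diverges (above the triangle threshold p ~ 1/n).


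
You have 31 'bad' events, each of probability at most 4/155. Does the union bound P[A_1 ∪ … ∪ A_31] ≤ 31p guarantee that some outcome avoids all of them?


Union bound: P[∪_{i=1}^{31} A_i] ≤ Σ_i P[A_i] ≤ 31·p = 31·(4/155) = 4/5.
Numerically: 4/5 ≈ 0.800.
Is 4/5 < 1? YES.
Since P[∪ A_i] ≤ 4/5 < 1, the complement has P[∩ A_i^c] ≥ 1 − 4/5 = 1/5 > 0, so some outcome avoids every A_i.

31·p = 4/5 ≈ 0.800; existence CERTIFIED by the union bound.


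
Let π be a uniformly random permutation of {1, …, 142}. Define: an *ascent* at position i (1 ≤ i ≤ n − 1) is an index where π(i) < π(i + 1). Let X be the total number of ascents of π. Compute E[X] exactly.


Write X = Σ X_I over i = 1, …, 141, with X_I the indicator of one ascent.
There are 141 indicators.
For each fixed i, the pair (π(i), π(i+1)) is a uniformly random ordered pair of distinct values from {1, …, 142}; by symmetry P[π(i) < π(i+1)] = 1/2.
By linearity: E[X] = 141 · (1/2) = (142 − 1) · (1/2) = 141/2 ≈ 70.50000.

E[X] = 141/2 = 70.50000.


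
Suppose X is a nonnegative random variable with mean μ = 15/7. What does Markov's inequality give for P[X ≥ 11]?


μ = E[X] = 15/7, a = 11.
Markov: P[X ≥ 11] ≤ μ/a = (15/7)/11 = 15/77.
Numerically: ≈ 0.1948.
(Since a = 11 > μ = 2.1429, the bound 15/77 is < 1 and informative.)

P[X ≥ 11] ≤ 15/77 ≈ 0.1948.


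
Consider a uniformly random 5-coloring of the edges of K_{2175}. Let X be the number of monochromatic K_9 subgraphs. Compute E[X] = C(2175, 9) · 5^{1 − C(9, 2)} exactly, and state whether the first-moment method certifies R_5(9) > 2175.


E[X] = C(2175, 9) · 5^{1 − 36} = 2952382442121838483046575 · 5^{−35} = 2952382442121838483046575/2910383045673370361328125.
As a reduced fraction: E[X] = 118095297684873539321863/116415321826934814453125 ≈ 1.0144.
Is E[X] < 1? NO.
Since E[X] ≥ 1, the first-moment bound is inconclusive at n = 2175; it does NOT by itself certify R_5(9) > 2175.

E[X] = 118095297684873539321863/116415321826934814453125 ≈ 1.0144; E[X] ≥ 1; first-moment method inconclusive here.


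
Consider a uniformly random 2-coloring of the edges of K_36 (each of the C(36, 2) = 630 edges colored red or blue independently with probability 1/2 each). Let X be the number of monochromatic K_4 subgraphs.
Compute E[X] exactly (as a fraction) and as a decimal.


Let X = Σ_S X_S over the C(36, 4) = 58905 subsets S of size 4, where X_S = 1 if the K_4 on S is monochromatic.
For a fixed S, the K_4 on S has C(4, 2) = 6 edges. P[all 6 edges red] = (1/2)^6, and likewise for blue, so P[monochromatic] = 2·(1/2)^6 = 2^{1 − 6} = 1/32.
By linearity of expectation: E[X] = C(36, 4) · 2^{1 − 6} = 58905 · 1/32 = 58905/32.
Numerically: E[X] ≈ 1840.781.

E[X] = C(36,4)·2^(1−C(4,2)) = 58905/32 ≈ 1840.781.


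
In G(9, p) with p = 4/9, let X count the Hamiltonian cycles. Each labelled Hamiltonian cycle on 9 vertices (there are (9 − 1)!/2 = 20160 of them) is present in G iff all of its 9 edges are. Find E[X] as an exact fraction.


K_9 has (9 − 1)!/2 = 20160 labelled Hamiltonian cycles.
For each such Hamiltonian cycle H, let X_H = 1 if all 9 edges of H are present in G. Then P[X_H = 1] = p^{9} = (4/9)^{9} = 262144/387420489.
By linearity of expectation: E[X] = Σ_H E[X_H] = 20160 · p^{9} = 20160 · 262144/387420489 = 587202560/43046721.
Numerically: E[X] ≈ 13.641.

E[X] = 20160 · (4/9)^{9} = 587202560/43046721 ≈ 13.641.


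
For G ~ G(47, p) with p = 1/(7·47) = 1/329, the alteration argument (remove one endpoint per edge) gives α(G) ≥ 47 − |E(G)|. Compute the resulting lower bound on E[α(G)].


E[|E(G)|] = C(47, 2)·p = 1081 · (1/329) = 23/7.
E[α(G)] ≥ n − E[|E(G)|] = 47 − 23/7 = 306/7.
Numerically: ≈ 43.7143.
(This is only a lower bound; the true E[α(G)] may be larger.)

E[α(G)] ≥ 306/7 ≈ 43.7143.


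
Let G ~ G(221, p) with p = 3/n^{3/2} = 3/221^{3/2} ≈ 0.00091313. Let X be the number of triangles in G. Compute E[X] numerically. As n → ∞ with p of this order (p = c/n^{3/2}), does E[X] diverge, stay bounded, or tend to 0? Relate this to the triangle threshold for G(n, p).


Number of potential triangles: C(221, 3) = 1774630.
Each occurs with probability p³ ≈ (0.00091313)³ ≈ 7.61374860e-10.
By linearity: E[X] = C(221, 3)·p³ ≈ 1774630 · 7.61374860e-10 ≈ 0.001351.
Since α = 3/2 > 1, p = c/n^{3/2} = o(1/n) is below the triangle threshold p ~ 1/n. Asymptotically E[X] ~ (c³/6)·n^{3(1−α)} = (3³/6)·n^{-1.5} → 0, so by Markov's inequality G has no triangles w.h.p.

E[X] ≈ 0.001351; in regime p = Θ(1/n^{3/2}) E[X] tends to 0 (below the triangle threshold p ~ 1/n).


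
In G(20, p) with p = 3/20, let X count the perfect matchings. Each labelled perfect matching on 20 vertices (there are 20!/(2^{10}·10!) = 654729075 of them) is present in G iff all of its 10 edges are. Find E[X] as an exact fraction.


K_20 has 20!/(2^{10}·10!) = 654729075 labelled perfect matchings.
For each such perfect matching H, let X_H = 1 if all 10 edges of H are present in G. Then P[X_H = 1] = p^{10} = (3/20)^{10} = 59049/10240000000000.
Summing the indicators: E[X] = Σ_H E[X_H] = 654729075 · p^{10} = 654729075 · 59049/10240000000000 = 1546443885987/409600000000.
Numerically: E[X] ≈ 3.7755.

E[X] = 654729075 · (3/20)^{10} = 1546443885987/409600000000 ≈ 3.7755.


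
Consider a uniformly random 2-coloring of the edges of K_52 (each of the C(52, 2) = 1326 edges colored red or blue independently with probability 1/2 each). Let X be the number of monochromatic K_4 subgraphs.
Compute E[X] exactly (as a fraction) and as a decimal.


Let X = Σ_S X_S over the C(52, 4) = 270725 subsets S of size 4, where X_S = 1 if the K_4 on S is monochromatic.
For a fixed S, the K_4 on S has C(4, 2) = 6 edges. P[all 6 edges red] = (1/2)^6, and likewise for blue, so P[monochromatic] = 2·(1/2)^6 = 2^{1 − 6} = 1/32.
By linearity: E[X] = C(52, 4) · 2^{1 − 6} = 270725 · 1/32 = 270725/32.
Numerically: E[X] ≈ 8460.156250.

E[X] = C(52,4)·2^(1−C(4,2)) = 270725/32 ≈ 8460.156250.


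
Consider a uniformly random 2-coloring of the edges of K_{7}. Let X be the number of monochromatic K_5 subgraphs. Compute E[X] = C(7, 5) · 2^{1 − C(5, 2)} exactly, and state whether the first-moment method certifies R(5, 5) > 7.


E[X] = C(7, 5) · 2^{1 − 10} = 21 · 2^{−9} = 21/512.
As a reduced fraction: E[X] = 21/512 ≈ 0.041.
Is E[X] < 1? YES.
Since E[X] < 1, there exists a 2-coloring of K_{7} with no monochromatic K_5; hence R(5, 5) > 7.

E[X] = 21/512 ≈ 0.041; E[X] < 1, so R(5, 5) > 7.


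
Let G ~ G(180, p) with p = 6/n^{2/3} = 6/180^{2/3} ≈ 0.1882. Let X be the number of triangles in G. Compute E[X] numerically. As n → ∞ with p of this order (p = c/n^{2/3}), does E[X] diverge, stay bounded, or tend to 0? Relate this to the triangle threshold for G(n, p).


Number of potential triangles: C(180, 3) = 955860.
Each occurs with probability p³ ≈ (0.1882)³ ≈ 6.666667e-03.
By linearity: E[X] = C(180, 3)·p³ ≈ 955860 · 6.666667e-03 ≈ 6372.4000.
Since α = 2/3 < 1, p = c/n^{2/3} ≫ 1/n is above the triangle threshold p ~ 1/n. Asymptotically E[X] ~ (c³/6)·n^{3(1−α)} = (6³/6)·n^{1} → ∞; triangles are abundant w.h.p.

E[X] ≈ 6372.4000; in regime p = Θ(1/n^{2/3}) E[X] diverges (above the triangle threshold p ~ 1/n).


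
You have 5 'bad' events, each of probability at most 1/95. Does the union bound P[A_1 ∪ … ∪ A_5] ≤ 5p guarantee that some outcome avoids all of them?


Union bound: P[∪_{i=1}^{5} A_i] ≤ Σ_i P[A_i] ≤ 5·p = 5·(1/95) = 1/19.
Numerically: 1/19 ≈ 0.052632.
Is 1/19 < 1? YES.
Since P[∪ A_i] ≤ 1/19 < 1, the complement has P[∩ A_i^c] ≥ 1 − 1/19 = 18/19 > 0, so some outcome avoids every A_i.

5·p = 1/19 ≈ 0.052632; existence CERTIFIED by the union bound.


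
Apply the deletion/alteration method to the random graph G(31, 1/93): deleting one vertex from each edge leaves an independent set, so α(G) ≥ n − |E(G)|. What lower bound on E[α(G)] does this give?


E[|E(G)|] = C(31, 2)·p = 465 · (1/93) = 5.
E[α(G)] ≥ n − E[|E(G)|] = 31 − 5 = 26.
Numerically: ≈ 26.000.
(This is only a lower bound; the true E[α(G)] may be larger.)

E[α(G)] ≥ 26 ≈ 26.000.


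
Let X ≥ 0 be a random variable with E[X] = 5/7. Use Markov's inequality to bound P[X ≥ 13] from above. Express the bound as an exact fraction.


μ = E[X] = 5/7, a = 13.
Markov: P[X ≥ 13] ≤ μ/a = (5/7)/13 = 5/91.
Numerically: ≈ 0.055.
(Since a = 13 > μ = 0.714, the bound 5/91 is < 1 and informative.)

P[X ≥ 13] ≤ 5/91 ≈ 0.055.


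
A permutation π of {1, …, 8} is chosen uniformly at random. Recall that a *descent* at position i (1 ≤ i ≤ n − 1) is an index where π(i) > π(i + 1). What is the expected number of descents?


Write X = Σ X_I over i = 1, …, 7, with X_I the indicator of one descent.
There are 7 indicators.
For each fixed i, the pair (π(i), π(i+1)) is a uniformly random ordered pair of distinct values from {1, …, 8}; by symmetry P[π(i) > π(i+1)] = 1/2.
By linearity: E[X] = 7 · (1/2) = (8 − 1) · (1/2) = 7/2 ≈ 3.500000.

E[X] = 7/2 = 3.500000.


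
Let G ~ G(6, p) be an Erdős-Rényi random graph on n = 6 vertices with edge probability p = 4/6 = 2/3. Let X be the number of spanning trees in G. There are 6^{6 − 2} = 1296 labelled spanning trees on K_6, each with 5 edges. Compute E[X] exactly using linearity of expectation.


K_6 has 6^{6 − 2} = 1296 labelled spanning trees.
For each such spanning tree H, let X_H = 1 if all 5 edges of H are present in G. Then P[X_H = 1] = p^{5} = (2/3)^{5} = 32/243.
Summing the indicators: E[X] = Σ_H E[X_H] = 1296 · p^{5} = 1296 · 32/243 = 512/3.
Numerically: E[X] ≈ 170.7.

E[X] = 1296 · (2/3)^{5} = 512/3 ≈ 170.7.


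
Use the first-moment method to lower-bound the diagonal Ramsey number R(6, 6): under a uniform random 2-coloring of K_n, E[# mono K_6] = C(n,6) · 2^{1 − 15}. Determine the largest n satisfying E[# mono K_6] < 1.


We need C(n, 6) · 2^{1 − 15} < 1, i.e. C(n, 6) < 2^{15 − 1} = 16384.
Check values of n near the boundary:
  n = 12: C(12, 6) = 924; 924 < 16384? YES
  n = 13: C(13, 6) = 1716; 1716 < 16384? YES
  n = 14: C(14, 6) = 3003; 3003 < 16384? YES
  n = 15: C(15, 6) = 5005; 5005 < 16384? YES
  n = 16: C(16, 6) = 8008; 8008 < 16384? YES
  n = 17: C(17, 6) = 12376; 12376 < 16384? YES
  n = 18: C(18, 6) = 18564; 18564 < 16384? NO
  n = 19: C(19, 6) = 27132; 27132 < 16384? NO
The largest n with C(n, 6) < 16384 is n = 17 (where E[X] = 1547/2048 ≈ 0.755). Hence R(6, 6) > 17, i.e. R(6, 6) ≥ 18.

Largest n = 17; hence R(6, 6) > 17.
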